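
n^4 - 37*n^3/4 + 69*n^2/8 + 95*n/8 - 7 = (n - 8)*(n - 7/4)*(n - 1/2)*(n + 1)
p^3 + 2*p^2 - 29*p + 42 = (p - 3)*(p - 2)*(p + 7)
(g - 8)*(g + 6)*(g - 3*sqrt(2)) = g^3 - 3*sqrt(2)*g^2 - 2*g^2 - 48*g + 6*sqrt(2)*g + 144*sqrt(2)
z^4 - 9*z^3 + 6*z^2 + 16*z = z*(z - 8)*(z - 2)*(z + 1)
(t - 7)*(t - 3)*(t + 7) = t^3 - 3*t^2 - 49*t + 147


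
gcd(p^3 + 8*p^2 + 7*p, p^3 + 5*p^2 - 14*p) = p^2 + 7*p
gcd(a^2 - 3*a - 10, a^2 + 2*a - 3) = 1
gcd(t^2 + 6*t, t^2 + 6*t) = t^2 + 6*t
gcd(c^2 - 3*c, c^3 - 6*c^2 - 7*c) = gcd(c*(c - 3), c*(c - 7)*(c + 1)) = c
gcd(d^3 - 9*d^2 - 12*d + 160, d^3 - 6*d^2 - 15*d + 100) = d^2 - d - 20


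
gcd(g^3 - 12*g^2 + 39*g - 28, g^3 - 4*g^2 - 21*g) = g - 7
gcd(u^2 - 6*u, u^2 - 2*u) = u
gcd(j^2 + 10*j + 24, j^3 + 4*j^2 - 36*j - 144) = j^2 + 10*j + 24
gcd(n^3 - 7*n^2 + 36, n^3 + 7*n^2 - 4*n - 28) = n + 2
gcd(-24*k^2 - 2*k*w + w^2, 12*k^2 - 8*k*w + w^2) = -6*k + w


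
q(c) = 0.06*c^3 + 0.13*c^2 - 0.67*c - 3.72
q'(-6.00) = 4.25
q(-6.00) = -7.98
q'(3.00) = 1.73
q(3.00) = -2.94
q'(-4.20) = 1.41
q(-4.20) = -3.06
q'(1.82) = 0.40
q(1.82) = -4.15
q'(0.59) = -0.45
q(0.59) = -4.06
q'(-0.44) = -0.75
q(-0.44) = -3.41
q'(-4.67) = 2.04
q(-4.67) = -3.87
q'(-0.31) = -0.73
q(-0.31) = -3.50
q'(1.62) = 0.22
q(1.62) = -4.21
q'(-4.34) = 1.59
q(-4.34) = -3.27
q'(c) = 0.18*c^2 + 0.26*c - 0.67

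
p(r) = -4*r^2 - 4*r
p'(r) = -8*r - 4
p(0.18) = -0.85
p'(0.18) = -5.44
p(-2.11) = -9.37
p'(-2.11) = 12.88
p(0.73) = -5.05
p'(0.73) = -9.84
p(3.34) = -57.98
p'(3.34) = -30.72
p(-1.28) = -1.43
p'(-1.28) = 6.24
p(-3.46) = -34.05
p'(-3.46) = 23.68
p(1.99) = -23.80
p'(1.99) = -19.92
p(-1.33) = -1.76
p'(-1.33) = 6.64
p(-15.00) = -840.00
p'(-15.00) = 116.00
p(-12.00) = -528.00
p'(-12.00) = 92.00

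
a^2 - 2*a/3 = a*(a - 2/3)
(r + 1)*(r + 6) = r^2 + 7*r + 6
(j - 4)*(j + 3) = j^2 - j - 12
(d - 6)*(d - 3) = d^2 - 9*d + 18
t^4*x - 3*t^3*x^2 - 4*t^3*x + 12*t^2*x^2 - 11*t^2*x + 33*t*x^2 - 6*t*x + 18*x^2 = (t - 6)*(t + 1)*(t - 3*x)*(t*x + x)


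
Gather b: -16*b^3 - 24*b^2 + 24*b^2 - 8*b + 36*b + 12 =-16*b^3 + 28*b + 12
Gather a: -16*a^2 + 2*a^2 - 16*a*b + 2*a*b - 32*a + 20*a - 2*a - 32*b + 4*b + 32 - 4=-14*a^2 + a*(-14*b - 14) - 28*b + 28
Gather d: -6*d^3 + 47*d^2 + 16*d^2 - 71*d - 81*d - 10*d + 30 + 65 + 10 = -6*d^3 + 63*d^2 - 162*d + 105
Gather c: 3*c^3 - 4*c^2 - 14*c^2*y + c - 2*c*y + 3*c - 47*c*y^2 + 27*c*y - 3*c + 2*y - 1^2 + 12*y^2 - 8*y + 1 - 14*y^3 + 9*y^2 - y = 3*c^3 + c^2*(-14*y - 4) + c*(-47*y^2 + 25*y + 1) - 14*y^3 + 21*y^2 - 7*y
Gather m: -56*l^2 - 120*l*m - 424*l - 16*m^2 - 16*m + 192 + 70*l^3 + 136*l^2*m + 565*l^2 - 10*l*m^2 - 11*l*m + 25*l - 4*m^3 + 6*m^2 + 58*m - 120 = 70*l^3 + 509*l^2 - 399*l - 4*m^3 + m^2*(-10*l - 10) + m*(136*l^2 - 131*l + 42) + 72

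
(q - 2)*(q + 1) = q^2 - q - 2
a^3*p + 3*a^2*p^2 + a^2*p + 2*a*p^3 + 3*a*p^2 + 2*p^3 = (a + p)*(a + 2*p)*(a*p + p)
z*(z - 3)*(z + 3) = z^3 - 9*z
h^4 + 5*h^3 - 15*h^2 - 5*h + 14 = (h - 2)*(h - 1)*(h + 1)*(h + 7)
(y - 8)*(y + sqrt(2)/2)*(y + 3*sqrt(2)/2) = y^3 - 8*y^2 + 2*sqrt(2)*y^2 - 16*sqrt(2)*y + 3*y/2 - 12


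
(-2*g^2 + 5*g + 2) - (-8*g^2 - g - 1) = 6*g^2 + 6*g + 3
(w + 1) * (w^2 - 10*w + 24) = w^3 - 9*w^2 + 14*w + 24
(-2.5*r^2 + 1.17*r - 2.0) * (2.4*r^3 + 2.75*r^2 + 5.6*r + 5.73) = -6.0*r^5 - 4.067*r^4 - 15.5825*r^3 - 13.273*r^2 - 4.4959*r - 11.46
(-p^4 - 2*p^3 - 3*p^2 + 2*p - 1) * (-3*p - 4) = 3*p^5 + 10*p^4 + 17*p^3 + 6*p^2 - 5*p + 4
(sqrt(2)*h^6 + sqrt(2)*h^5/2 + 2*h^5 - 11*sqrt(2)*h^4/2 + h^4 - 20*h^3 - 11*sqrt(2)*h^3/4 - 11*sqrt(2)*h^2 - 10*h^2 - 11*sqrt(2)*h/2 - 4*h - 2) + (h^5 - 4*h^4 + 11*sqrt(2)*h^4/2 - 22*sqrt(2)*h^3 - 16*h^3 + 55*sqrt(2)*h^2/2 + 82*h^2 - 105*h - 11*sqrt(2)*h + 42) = sqrt(2)*h^6 + sqrt(2)*h^5/2 + 3*h^5 - 3*h^4 - 36*h^3 - 99*sqrt(2)*h^3/4 + 33*sqrt(2)*h^2/2 + 72*h^2 - 109*h - 33*sqrt(2)*h/2 + 40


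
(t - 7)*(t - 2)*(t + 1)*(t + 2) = t^4 - 6*t^3 - 11*t^2 + 24*t + 28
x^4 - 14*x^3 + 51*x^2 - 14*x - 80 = (x - 8)*(x - 5)*(x - 2)*(x + 1)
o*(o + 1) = o^2 + o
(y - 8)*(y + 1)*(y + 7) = y^3 - 57*y - 56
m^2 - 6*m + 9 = (m - 3)^2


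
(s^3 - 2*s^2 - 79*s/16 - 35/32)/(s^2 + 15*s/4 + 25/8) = (8*s^2 - 26*s - 7)/(4*(2*s + 5))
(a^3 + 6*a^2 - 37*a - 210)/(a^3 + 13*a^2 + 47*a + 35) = (a - 6)/(a + 1)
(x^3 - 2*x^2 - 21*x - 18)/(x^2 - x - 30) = (x^2 + 4*x + 3)/(x + 5)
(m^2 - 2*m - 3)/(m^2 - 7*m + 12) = (m + 1)/(m - 4)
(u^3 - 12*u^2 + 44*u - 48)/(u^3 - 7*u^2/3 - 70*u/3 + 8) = 3*(u^2 - 6*u + 8)/(3*u^2 + 11*u - 4)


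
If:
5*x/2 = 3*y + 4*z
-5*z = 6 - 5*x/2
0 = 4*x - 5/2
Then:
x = 5/8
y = 409/240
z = -71/80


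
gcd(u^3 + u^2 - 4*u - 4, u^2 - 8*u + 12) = u - 2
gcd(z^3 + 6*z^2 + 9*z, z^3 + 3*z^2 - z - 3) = z + 3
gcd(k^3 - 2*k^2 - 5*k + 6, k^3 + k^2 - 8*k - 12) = k^2 - k - 6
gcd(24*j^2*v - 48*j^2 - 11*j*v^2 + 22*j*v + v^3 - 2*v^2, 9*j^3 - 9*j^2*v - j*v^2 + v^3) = -3*j + v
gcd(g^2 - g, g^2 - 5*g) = g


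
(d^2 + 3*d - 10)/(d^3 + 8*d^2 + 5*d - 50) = 1/(d + 5)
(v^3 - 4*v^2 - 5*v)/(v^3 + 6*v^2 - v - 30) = v*(v^2 - 4*v - 5)/(v^3 + 6*v^2 - v - 30)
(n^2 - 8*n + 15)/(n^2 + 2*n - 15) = (n - 5)/(n + 5)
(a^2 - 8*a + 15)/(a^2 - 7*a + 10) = (a - 3)/(a - 2)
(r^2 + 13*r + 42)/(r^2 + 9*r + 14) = (r + 6)/(r + 2)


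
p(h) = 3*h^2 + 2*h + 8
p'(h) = 6*h + 2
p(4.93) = 90.77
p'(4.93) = 31.58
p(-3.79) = 43.51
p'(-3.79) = -20.74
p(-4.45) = 58.51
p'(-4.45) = -24.70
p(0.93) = 12.45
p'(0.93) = 7.58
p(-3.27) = 33.54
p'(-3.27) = -17.62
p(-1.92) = 15.22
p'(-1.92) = -9.52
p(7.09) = 172.98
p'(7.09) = 44.54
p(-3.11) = 30.80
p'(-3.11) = -16.66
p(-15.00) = 653.00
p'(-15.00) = -88.00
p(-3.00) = 29.00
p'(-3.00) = -16.00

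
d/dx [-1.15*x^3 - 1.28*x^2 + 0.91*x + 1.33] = -3.45*x^2 - 2.56*x + 0.91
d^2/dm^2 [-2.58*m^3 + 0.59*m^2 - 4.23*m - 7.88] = 1.18 - 15.48*m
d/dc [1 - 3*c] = -3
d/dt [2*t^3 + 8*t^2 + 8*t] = 6*t^2 + 16*t + 8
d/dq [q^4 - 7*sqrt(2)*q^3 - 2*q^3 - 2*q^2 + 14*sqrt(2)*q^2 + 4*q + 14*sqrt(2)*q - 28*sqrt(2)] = 4*q^3 - 21*sqrt(2)*q^2 - 6*q^2 - 4*q + 28*sqrt(2)*q + 4 + 14*sqrt(2)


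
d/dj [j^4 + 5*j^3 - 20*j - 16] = 4*j^3 + 15*j^2 - 20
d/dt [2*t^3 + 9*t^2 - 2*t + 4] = 6*t^2 + 18*t - 2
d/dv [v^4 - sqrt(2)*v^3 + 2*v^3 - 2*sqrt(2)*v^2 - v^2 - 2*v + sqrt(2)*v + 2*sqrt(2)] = 4*v^3 - 3*sqrt(2)*v^2 + 6*v^2 - 4*sqrt(2)*v - 2*v - 2 + sqrt(2)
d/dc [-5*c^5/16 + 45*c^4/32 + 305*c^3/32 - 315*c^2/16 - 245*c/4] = -25*c^4/16 + 45*c^3/8 + 915*c^2/32 - 315*c/8 - 245/4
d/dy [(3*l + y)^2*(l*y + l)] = l*(3*l + y)*(3*l + 3*y + 2)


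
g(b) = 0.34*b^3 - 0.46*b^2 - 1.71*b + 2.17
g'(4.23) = 12.65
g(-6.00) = -77.57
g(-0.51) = 2.88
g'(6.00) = 29.49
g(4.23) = 12.44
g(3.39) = 4.33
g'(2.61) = 2.84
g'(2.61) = 2.84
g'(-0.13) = -1.57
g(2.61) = 0.62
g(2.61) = 0.62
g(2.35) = 0.02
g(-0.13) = 2.38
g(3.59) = 5.83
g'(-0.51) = -0.98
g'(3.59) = 8.13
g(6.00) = 48.79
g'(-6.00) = 40.53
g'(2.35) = 1.76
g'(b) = 1.02*b^2 - 0.92*b - 1.71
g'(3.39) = 6.89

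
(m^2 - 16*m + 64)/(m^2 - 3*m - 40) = (m - 8)/(m + 5)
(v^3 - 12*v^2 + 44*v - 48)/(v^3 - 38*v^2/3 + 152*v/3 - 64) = 3*(v - 2)/(3*v - 8)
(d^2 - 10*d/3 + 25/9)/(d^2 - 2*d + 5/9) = (3*d - 5)/(3*d - 1)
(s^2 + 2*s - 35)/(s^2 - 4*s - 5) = (s + 7)/(s + 1)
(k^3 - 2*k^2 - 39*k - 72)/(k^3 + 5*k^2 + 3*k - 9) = (k - 8)/(k - 1)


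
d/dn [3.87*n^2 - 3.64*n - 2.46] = 7.74*n - 3.64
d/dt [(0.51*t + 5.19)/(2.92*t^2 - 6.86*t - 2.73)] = (-1.4892*t^2 - 30.3096*t + 34.2111)/(8.5264*t^4 - 40.0624*t^3 + 31.1164*t^2 + 37.4556*t + 7.4529)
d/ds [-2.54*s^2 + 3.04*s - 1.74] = 3.04 - 5.08*s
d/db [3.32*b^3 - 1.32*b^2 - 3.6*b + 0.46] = 9.96*b^2 - 2.64*b - 3.6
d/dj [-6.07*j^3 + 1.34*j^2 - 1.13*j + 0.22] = -18.21*j^2 + 2.68*j - 1.13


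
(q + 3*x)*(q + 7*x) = q^2 + 10*q*x + 21*x^2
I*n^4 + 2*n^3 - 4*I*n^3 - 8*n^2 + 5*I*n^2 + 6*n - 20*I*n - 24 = (n - 4)*(n - 3*I)*(n + 2*I)*(I*n + 1)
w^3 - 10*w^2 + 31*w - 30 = (w - 5)*(w - 3)*(w - 2)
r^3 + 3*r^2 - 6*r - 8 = (r - 2)*(r + 1)*(r + 4)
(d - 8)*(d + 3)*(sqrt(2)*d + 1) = sqrt(2)*d^3 - 5*sqrt(2)*d^2 + d^2 - 24*sqrt(2)*d - 5*d - 24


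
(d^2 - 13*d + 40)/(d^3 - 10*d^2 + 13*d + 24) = (d - 5)/(d^2 - 2*d - 3)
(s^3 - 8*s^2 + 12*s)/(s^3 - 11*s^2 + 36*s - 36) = s/(s - 3)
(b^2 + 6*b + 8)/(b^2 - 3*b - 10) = (b + 4)/(b - 5)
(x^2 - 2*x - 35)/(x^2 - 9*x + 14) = (x + 5)/(x - 2)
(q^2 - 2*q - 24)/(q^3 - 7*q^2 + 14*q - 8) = (q^2 - 2*q - 24)/(q^3 - 7*q^2 + 14*q - 8)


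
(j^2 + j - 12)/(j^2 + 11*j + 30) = (j^2 + j - 12)/(j^2 + 11*j + 30)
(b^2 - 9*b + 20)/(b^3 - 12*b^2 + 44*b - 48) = (b - 5)/(b^2 - 8*b + 12)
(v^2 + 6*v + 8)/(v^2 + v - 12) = (v + 2)/(v - 3)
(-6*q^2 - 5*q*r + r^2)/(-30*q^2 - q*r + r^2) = (q + r)/(5*q + r)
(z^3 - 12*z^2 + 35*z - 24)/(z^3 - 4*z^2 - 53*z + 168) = (z - 1)/(z + 7)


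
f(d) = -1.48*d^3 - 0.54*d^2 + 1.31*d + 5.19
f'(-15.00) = -981.49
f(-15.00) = 4859.04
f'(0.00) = 1.31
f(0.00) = 5.19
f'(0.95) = -3.72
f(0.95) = 4.68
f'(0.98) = -4.01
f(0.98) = 4.56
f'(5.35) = -131.55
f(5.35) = -229.89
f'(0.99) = -4.11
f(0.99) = 4.52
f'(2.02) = -18.99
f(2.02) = -6.57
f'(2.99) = -41.61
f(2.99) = -35.28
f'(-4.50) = -83.74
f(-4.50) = 123.22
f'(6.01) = -165.55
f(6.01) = -327.72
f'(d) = -4.44*d^2 - 1.08*d + 1.31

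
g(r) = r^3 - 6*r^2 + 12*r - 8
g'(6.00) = 48.00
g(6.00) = 64.00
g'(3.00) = 3.00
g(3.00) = 1.00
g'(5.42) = 35.09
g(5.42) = 40.00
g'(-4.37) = 121.73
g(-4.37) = -258.47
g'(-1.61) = 39.10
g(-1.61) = -47.05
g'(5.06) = 28.09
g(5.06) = 28.65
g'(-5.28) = 159.00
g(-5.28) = -385.83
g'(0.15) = 10.27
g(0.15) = -6.33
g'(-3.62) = 94.75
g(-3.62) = -177.50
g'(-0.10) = 13.23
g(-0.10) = -9.26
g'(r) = 3*r^2 - 12*r + 12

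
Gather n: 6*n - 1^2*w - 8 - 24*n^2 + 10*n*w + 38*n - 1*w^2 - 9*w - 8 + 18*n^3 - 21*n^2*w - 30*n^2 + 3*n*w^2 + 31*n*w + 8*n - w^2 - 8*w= 18*n^3 + n^2*(-21*w - 54) + n*(3*w^2 + 41*w + 52) - 2*w^2 - 18*w - 16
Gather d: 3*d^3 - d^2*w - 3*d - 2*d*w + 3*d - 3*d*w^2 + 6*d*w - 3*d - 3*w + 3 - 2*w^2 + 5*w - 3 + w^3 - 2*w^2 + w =3*d^3 - d^2*w + d*(-3*w^2 + 4*w - 3) + w^3 - 4*w^2 + 3*w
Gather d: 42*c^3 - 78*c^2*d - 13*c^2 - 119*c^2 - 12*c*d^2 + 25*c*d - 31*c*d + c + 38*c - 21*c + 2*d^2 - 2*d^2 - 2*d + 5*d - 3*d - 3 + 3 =42*c^3 - 132*c^2 - 12*c*d^2 + 18*c + d*(-78*c^2 - 6*c)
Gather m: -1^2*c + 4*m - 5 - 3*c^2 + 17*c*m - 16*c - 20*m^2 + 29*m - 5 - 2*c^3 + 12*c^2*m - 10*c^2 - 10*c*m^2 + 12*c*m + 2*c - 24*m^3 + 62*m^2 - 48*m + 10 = -2*c^3 - 13*c^2 - 15*c - 24*m^3 + m^2*(42 - 10*c) + m*(12*c^2 + 29*c - 15)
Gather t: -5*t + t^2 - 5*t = t^2 - 10*t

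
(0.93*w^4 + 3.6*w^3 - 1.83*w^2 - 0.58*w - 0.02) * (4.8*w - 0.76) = 4.464*w^5 + 16.5732*w^4 - 11.52*w^3 - 1.3932*w^2 + 0.3448*w + 0.0152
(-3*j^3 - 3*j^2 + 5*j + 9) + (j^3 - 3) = -2*j^3 - 3*j^2 + 5*j + 6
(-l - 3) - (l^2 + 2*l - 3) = -l^2 - 3*l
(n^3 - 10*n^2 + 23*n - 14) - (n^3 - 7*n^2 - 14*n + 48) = -3*n^2 + 37*n - 62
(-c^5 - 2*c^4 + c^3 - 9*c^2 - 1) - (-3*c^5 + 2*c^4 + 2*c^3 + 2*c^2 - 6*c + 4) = 2*c^5 - 4*c^4 - c^3 - 11*c^2 + 6*c - 5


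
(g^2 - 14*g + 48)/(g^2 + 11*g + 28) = (g^2 - 14*g + 48)/(g^2 + 11*g + 28)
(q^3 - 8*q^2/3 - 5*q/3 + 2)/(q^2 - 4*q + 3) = (3*q^2 + q - 2)/(3*(q - 1))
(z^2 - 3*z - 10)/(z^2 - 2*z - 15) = (z + 2)/(z + 3)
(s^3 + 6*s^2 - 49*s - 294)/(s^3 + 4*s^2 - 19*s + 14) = (s^2 - s - 42)/(s^2 - 3*s + 2)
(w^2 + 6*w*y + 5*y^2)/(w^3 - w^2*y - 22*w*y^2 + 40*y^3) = (w + y)/(w^2 - 6*w*y + 8*y^2)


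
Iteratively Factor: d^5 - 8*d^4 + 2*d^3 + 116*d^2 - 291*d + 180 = (d - 5)*(d^4 - 3*d^3 - 13*d^2 + 51*d - 36) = (d - 5)*(d - 1)*(d^3 - 2*d^2 - 15*d + 36) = (d - 5)*(d - 1)*(d + 4)*(d^2 - 6*d + 9) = (d - 5)*(d - 3)*(d - 1)*(d + 4)*(d - 3)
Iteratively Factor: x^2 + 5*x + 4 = (x + 1)*(x + 4)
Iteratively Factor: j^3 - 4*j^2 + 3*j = (j)*(j^2 - 4*j + 3) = j*(j - 3)*(j - 1)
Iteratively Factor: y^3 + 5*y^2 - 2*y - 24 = (y + 3)*(y^2 + 2*y - 8) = (y + 3)*(y + 4)*(y - 2)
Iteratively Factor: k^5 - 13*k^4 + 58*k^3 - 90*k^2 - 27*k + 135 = (k + 1)*(k^4 - 14*k^3 + 72*k^2 - 162*k + 135) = (k - 3)*(k + 1)*(k^3 - 11*k^2 + 39*k - 45) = (k - 5)*(k - 3)*(k + 1)*(k^2 - 6*k + 9) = (k - 5)*(k - 3)^2*(k + 1)*(k - 3)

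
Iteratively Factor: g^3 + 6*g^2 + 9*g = (g)*(g^2 + 6*g + 9) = g*(g + 3)*(g + 3)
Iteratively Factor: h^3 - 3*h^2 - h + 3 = (h - 1)*(h^2 - 2*h - 3) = (h - 1)*(h + 1)*(h - 3)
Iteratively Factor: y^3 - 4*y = (y + 2)*(y^2 - 2*y) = (y - 2)*(y + 2)*(y)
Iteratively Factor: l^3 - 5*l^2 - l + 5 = (l - 5)*(l^2 - 1) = (l - 5)*(l + 1)*(l - 1)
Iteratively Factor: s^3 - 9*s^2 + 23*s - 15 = (s - 1)*(s^2 - 8*s + 15) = (s - 3)*(s - 1)*(s - 5)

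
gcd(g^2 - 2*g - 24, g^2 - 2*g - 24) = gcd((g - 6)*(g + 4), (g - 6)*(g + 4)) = g^2 - 2*g - 24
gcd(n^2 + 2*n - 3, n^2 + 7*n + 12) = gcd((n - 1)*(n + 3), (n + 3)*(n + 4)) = n + 3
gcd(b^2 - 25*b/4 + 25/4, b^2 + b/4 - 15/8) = b - 5/4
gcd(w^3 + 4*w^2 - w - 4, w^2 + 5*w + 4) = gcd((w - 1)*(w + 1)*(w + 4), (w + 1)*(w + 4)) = w^2 + 5*w + 4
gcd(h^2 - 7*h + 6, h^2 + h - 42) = h - 6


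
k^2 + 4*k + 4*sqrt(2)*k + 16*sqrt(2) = (k + 4)*(k + 4*sqrt(2))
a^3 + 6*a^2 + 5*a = a*(a + 1)*(a + 5)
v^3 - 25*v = v*(v - 5)*(v + 5)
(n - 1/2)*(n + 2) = n^2 + 3*n/2 - 1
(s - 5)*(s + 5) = s^2 - 25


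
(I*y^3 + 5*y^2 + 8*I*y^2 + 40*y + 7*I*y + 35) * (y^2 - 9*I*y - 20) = I*y^5 + 14*y^4 + 8*I*y^4 + 112*y^3 - 58*I*y^3 - 2*y^2 - 520*I*y^2 - 800*y - 455*I*y - 700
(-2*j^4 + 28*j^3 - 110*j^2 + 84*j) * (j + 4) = -2*j^5 + 20*j^4 + 2*j^3 - 356*j^2 + 336*j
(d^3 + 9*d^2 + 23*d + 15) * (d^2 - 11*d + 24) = d^5 - 2*d^4 - 52*d^3 - 22*d^2 + 387*d + 360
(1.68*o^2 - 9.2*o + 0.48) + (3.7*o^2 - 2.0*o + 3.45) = 5.38*o^2 - 11.2*o + 3.93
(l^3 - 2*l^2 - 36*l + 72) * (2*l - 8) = 2*l^4 - 12*l^3 - 56*l^2 + 432*l - 576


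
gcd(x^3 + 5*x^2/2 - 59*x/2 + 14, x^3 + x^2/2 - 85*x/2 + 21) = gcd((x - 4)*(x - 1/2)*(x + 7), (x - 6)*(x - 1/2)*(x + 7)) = x^2 + 13*x/2 - 7/2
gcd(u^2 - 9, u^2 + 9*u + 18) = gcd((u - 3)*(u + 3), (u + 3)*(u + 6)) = u + 3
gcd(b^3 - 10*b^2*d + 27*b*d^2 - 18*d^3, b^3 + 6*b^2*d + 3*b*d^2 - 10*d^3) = b - d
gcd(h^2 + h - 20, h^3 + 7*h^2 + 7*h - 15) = h + 5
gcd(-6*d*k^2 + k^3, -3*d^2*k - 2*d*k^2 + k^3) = k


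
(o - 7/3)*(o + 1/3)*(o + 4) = o^3 + 2*o^2 - 79*o/9 - 28/9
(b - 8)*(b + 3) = b^2 - 5*b - 24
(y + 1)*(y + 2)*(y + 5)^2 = y^4 + 13*y^3 + 57*y^2 + 95*y + 50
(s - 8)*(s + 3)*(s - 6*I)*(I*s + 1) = I*s^4 + 7*s^3 - 5*I*s^3 - 35*s^2 - 30*I*s^2 - 168*s + 30*I*s + 144*I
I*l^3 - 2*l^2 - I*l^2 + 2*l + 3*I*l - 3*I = (l - I)*(l + 3*I)*(I*l - I)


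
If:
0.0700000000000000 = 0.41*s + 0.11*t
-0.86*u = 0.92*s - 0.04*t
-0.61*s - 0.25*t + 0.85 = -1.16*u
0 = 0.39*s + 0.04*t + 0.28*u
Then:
No Solution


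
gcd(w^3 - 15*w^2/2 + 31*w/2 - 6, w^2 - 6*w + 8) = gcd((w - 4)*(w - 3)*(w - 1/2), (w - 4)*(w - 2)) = w - 4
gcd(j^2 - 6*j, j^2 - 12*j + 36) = j - 6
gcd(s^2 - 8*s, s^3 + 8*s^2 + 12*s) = s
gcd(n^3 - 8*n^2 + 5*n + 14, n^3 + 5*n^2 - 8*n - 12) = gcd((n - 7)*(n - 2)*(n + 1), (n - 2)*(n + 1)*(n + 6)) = n^2 - n - 2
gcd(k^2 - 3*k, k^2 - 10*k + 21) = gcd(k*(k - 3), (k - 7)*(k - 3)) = k - 3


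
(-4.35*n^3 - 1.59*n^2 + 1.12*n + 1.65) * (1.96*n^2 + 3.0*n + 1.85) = -8.526*n^5 - 16.1664*n^4 - 10.6223*n^3 + 3.6525*n^2 + 7.022*n + 3.0525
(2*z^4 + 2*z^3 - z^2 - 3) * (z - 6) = 2*z^5 - 10*z^4 - 13*z^3 + 6*z^2 - 3*z + 18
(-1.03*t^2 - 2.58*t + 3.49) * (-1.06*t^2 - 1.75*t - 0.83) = 1.0918*t^4 + 4.5373*t^3 + 1.6705*t^2 - 3.9661*t - 2.8967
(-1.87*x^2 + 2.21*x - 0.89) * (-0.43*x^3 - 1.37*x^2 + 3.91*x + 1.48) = 0.8041*x^5 + 1.6116*x^4 - 9.9567*x^3 + 7.0928*x^2 - 0.2091*x - 1.3172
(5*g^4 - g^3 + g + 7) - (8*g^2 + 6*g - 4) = 5*g^4 - g^3 - 8*g^2 - 5*g + 11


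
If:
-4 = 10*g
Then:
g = -2/5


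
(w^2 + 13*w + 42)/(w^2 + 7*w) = (w + 6)/w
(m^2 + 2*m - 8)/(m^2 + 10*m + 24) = (m - 2)/(m + 6)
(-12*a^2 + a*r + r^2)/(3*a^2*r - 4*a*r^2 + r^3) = (4*a + r)/(r*(-a + r))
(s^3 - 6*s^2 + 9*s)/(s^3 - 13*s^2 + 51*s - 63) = s/(s - 7)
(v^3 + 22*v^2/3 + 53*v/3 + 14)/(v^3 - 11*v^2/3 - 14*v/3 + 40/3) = (3*v^2 + 16*v + 21)/(3*v^2 - 17*v + 20)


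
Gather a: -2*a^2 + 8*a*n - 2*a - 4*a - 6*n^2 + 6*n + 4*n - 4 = -2*a^2 + a*(8*n - 6) - 6*n^2 + 10*n - 4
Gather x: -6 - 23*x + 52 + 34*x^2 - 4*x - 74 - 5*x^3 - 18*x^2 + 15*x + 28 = -5*x^3 + 16*x^2 - 12*x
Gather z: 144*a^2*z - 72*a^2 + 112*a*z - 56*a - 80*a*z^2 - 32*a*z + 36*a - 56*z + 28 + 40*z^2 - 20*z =-72*a^2 - 20*a + z^2*(40 - 80*a) + z*(144*a^2 + 80*a - 76) + 28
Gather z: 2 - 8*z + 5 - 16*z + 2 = 9 - 24*z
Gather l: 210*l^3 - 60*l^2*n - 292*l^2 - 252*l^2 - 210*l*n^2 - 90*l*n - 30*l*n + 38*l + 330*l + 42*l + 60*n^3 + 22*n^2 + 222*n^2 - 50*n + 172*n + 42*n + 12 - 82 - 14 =210*l^3 + l^2*(-60*n - 544) + l*(-210*n^2 - 120*n + 410) + 60*n^3 + 244*n^2 + 164*n - 84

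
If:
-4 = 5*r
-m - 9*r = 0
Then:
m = 36/5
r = -4/5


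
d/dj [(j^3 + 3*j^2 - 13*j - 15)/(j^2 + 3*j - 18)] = (j^2 + 12*j + 31)/(j^2 + 12*j + 36)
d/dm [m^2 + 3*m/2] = 2*m + 3/2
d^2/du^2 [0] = 0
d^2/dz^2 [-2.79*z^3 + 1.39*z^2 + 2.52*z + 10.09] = 2.78 - 16.74*z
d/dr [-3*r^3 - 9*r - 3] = -9*r^2 - 9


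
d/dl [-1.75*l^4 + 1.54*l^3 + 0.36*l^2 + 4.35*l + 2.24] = -7.0*l^3 + 4.62*l^2 + 0.72*l + 4.35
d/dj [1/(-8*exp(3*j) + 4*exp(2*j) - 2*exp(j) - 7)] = (24*exp(2*j) - 8*exp(j) + 2)*exp(j)/(8*exp(3*j) - 4*exp(2*j) + 2*exp(j) + 7)^2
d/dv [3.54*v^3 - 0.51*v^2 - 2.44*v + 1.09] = 10.62*v^2 - 1.02*v - 2.44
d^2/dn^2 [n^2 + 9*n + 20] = 2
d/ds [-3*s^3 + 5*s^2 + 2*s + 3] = -9*s^2 + 10*s + 2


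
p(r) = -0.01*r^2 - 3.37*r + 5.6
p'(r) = -0.02*r - 3.37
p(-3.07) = 15.85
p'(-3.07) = -3.31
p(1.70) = -0.16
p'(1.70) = -3.40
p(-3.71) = 17.97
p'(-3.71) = -3.30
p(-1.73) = 11.40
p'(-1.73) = -3.34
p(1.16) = 1.68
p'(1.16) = -3.39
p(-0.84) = 8.42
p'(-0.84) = -3.35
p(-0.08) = 5.87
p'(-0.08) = -3.37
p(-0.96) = 8.83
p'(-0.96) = -3.35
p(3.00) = -4.60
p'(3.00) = -3.43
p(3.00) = -4.60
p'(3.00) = -3.43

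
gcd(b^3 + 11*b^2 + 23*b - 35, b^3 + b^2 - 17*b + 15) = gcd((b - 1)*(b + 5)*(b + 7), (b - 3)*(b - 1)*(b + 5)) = b^2 + 4*b - 5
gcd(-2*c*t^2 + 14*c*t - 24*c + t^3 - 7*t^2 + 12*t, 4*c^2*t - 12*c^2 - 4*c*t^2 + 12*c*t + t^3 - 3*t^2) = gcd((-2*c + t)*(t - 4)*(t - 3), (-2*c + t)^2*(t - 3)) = -2*c*t + 6*c + t^2 - 3*t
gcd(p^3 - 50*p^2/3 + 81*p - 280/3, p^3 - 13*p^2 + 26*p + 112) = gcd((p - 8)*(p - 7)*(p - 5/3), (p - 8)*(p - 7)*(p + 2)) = p^2 - 15*p + 56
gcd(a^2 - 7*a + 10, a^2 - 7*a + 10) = a^2 - 7*a + 10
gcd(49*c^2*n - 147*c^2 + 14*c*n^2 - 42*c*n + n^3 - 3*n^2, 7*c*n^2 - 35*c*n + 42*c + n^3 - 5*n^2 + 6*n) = 7*c*n - 21*c + n^2 - 3*n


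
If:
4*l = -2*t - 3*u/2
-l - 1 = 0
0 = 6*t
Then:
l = -1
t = 0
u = 8/3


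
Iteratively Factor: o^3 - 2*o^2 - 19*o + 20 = (o + 4)*(o^2 - 6*o + 5) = (o - 5)*(o + 4)*(o - 1)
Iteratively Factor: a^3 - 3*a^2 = (a)*(a^2 - 3*a) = a^2*(a - 3)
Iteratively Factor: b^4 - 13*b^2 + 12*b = (b - 3)*(b^3 + 3*b^2 - 4*b) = (b - 3)*(b + 4)*(b^2 - b) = b*(b - 3)*(b + 4)*(b - 1)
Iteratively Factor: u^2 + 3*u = (u)*(u + 3)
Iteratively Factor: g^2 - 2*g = (g - 2)*(g)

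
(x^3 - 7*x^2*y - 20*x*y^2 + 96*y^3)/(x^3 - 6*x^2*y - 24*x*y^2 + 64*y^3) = (x - 3*y)/(x - 2*y)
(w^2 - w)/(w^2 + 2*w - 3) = w/(w + 3)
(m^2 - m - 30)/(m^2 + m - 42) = (m + 5)/(m + 7)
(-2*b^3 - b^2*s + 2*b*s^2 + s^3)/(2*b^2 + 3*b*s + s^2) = -b + s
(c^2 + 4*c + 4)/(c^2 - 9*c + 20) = (c^2 + 4*c + 4)/(c^2 - 9*c + 20)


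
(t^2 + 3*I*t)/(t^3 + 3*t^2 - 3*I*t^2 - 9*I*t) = (t + 3*I)/(t^2 + 3*t*(1 - I) - 9*I)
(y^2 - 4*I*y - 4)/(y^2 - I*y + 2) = (y - 2*I)/(y + I)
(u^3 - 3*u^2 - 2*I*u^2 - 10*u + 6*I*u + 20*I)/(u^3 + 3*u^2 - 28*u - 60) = (u - 2*I)/(u + 6)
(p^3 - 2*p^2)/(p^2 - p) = p*(p - 2)/(p - 1)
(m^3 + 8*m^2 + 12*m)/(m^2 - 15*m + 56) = m*(m^2 + 8*m + 12)/(m^2 - 15*m + 56)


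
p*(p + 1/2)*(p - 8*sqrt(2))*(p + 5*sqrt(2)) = p^4 - 3*sqrt(2)*p^3 + p^3/2 - 80*p^2 - 3*sqrt(2)*p^2/2 - 40*p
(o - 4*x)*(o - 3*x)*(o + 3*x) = o^3 - 4*o^2*x - 9*o*x^2 + 36*x^3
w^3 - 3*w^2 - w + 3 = (w - 3)*(w - 1)*(w + 1)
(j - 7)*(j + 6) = j^2 - j - 42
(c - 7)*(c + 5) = c^2 - 2*c - 35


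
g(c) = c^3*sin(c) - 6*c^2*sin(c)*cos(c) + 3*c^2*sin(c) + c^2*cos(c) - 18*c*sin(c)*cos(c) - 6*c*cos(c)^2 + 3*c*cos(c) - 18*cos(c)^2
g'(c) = c^3*cos(c) + 6*c^2*sin(c)^2 + 2*c^2*sin(c) - 6*c^2*cos(c)^2 + 3*c^2*cos(c) + 18*c*sin(c)^2 + 3*c*sin(c) - 18*c*cos(c)^2 + 2*c*cos(c) + 18*sin(c)*cos(c) - 6*cos(c)^2 + 3*cos(c)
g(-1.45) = -5.25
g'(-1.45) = -14.79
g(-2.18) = 1.25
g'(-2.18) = -1.10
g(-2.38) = 1.12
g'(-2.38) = 2.11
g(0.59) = -18.29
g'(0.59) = 5.22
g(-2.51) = 0.77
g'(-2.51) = 3.05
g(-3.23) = 0.81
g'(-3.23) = -5.10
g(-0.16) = -17.50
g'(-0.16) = -3.30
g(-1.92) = 0.21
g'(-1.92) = -7.03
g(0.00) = -18.00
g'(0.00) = -3.00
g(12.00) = -582.18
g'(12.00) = 1201.12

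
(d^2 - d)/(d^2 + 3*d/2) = 2*(d - 1)/(2*d + 3)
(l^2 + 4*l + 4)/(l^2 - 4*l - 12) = (l + 2)/(l - 6)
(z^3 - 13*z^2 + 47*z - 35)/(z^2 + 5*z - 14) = (z^3 - 13*z^2 + 47*z - 35)/(z^2 + 5*z - 14)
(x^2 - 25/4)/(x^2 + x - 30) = (x^2 - 25/4)/(x^2 + x - 30)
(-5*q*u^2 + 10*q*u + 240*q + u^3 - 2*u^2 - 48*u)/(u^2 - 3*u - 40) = (-5*q*u - 30*q + u^2 + 6*u)/(u + 5)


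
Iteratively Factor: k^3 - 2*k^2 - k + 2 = (k - 1)*(k^2 - k - 2) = (k - 2)*(k - 1)*(k + 1)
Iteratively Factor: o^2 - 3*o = (o)*(o - 3)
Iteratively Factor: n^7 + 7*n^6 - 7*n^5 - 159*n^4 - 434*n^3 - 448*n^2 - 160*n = (n + 1)*(n^6 + 6*n^5 - 13*n^4 - 146*n^3 - 288*n^2 - 160*n) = (n - 5)*(n + 1)*(n^5 + 11*n^4 + 42*n^3 + 64*n^2 + 32*n) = (n - 5)*(n + 1)*(n + 4)*(n^4 + 7*n^3 + 14*n^2 + 8*n) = n*(n - 5)*(n + 1)*(n + 4)*(n^3 + 7*n^2 + 14*n + 8) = n*(n - 5)*(n + 1)^2*(n + 4)*(n^2 + 6*n + 8) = n*(n - 5)*(n + 1)^2*(n + 2)*(n + 4)*(n + 4)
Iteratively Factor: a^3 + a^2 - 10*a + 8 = (a + 4)*(a^2 - 3*a + 2) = (a - 1)*(a + 4)*(a - 2)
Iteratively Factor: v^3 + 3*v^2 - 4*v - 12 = (v + 3)*(v^2 - 4) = (v - 2)*(v + 3)*(v + 2)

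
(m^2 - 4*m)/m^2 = (m - 4)/m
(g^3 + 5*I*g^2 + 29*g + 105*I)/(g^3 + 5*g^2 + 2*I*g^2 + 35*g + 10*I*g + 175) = (g + 3*I)/(g + 5)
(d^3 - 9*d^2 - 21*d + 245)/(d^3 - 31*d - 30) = (d^2 - 14*d + 49)/(d^2 - 5*d - 6)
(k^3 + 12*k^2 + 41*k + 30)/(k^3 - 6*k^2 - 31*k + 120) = (k^2 + 7*k + 6)/(k^2 - 11*k + 24)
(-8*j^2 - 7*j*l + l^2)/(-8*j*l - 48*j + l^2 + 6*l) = (j + l)/(l + 6)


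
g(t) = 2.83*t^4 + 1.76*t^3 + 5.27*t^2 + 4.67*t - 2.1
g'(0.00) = 4.67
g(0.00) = -2.10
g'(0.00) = 4.67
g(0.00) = -2.10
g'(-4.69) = -1096.41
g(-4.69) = 1279.59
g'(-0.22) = 2.49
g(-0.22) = -2.88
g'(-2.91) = -260.24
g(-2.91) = 188.50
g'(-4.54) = -993.64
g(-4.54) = 1122.92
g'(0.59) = 15.05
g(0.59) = 3.19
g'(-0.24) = 2.29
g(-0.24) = -2.93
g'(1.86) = 115.38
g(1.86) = 70.02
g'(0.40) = 10.46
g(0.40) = 0.80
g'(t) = 11.32*t^3 + 5.28*t^2 + 10.54*t + 4.67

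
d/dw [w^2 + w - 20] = 2*w + 1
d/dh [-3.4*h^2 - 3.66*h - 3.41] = -6.8*h - 3.66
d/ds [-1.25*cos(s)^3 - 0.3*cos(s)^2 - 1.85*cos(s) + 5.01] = (3.75*cos(s)^2 + 0.6*cos(s) + 1.85)*sin(s)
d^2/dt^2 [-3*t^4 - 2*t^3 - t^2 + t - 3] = -36*t^2 - 12*t - 2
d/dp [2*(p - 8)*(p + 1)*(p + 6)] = 6*p^2 - 4*p - 100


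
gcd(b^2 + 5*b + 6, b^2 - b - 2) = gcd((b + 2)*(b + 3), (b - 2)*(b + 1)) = 1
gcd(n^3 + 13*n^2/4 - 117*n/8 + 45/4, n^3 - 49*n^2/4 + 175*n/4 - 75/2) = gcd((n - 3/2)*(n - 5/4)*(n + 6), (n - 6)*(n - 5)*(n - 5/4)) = n - 5/4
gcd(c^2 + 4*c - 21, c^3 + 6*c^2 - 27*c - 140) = c + 7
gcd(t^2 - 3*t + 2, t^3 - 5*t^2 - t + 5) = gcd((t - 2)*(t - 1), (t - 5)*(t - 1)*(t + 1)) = t - 1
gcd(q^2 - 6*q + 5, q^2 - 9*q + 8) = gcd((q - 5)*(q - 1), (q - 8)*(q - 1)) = q - 1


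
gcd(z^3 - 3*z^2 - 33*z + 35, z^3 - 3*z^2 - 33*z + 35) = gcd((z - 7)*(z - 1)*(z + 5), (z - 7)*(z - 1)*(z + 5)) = z^3 - 3*z^2 - 33*z + 35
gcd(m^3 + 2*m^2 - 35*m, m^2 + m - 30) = m - 5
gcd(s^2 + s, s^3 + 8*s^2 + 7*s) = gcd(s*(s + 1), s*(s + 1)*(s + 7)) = s^2 + s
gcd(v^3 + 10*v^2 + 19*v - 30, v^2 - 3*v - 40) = v + 5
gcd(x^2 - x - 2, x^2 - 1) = x + 1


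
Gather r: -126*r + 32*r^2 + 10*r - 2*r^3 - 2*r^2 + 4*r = -2*r^3 + 30*r^2 - 112*r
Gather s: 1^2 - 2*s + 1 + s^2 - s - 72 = s^2 - 3*s - 70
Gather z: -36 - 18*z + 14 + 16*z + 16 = -2*z - 6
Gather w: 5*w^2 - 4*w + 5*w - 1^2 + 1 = 5*w^2 + w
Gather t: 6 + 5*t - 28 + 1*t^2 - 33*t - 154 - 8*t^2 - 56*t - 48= -7*t^2 - 84*t - 224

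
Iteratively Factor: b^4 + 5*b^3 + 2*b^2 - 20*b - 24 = (b + 2)*(b^3 + 3*b^2 - 4*b - 12) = (b + 2)^2*(b^2 + b - 6) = (b + 2)^2*(b + 3)*(b - 2)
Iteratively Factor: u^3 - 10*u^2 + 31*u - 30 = (u - 3)*(u^2 - 7*u + 10) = (u - 3)*(u - 2)*(u - 5)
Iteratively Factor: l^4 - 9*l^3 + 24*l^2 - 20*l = (l)*(l^3 - 9*l^2 + 24*l - 20) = l*(l - 2)*(l^2 - 7*l + 10) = l*(l - 2)^2*(l - 5)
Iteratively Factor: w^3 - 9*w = (w)*(w^2 - 9) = w*(w + 3)*(w - 3)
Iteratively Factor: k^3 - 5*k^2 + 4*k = (k - 1)*(k^2 - 4*k) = (k - 4)*(k - 1)*(k)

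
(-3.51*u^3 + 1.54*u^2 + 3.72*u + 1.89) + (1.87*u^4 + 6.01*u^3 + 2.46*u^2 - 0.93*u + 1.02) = 1.87*u^4 + 2.5*u^3 + 4.0*u^2 + 2.79*u + 2.91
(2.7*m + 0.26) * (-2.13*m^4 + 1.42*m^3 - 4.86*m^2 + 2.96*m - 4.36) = -5.751*m^5 + 3.2802*m^4 - 12.7528*m^3 + 6.7284*m^2 - 11.0024*m - 1.1336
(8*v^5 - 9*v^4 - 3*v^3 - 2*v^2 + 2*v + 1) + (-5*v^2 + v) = 8*v^5 - 9*v^4 - 3*v^3 - 7*v^2 + 3*v + 1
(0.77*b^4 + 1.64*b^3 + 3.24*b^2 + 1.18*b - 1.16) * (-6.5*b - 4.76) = -5.005*b^5 - 14.3252*b^4 - 28.8664*b^3 - 23.0924*b^2 + 1.9232*b + 5.5216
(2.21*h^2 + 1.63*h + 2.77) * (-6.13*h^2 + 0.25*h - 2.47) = -13.5473*h^4 - 9.4394*h^3 - 22.0313*h^2 - 3.3336*h - 6.8419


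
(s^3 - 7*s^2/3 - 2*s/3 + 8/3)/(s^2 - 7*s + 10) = (3*s^2 - s - 4)/(3*(s - 5))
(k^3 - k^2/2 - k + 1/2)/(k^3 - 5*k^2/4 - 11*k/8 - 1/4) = 4*(-2*k^3 + k^2 + 2*k - 1)/(-8*k^3 + 10*k^2 + 11*k + 2)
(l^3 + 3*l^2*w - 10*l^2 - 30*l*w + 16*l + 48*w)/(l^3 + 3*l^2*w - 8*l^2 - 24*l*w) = (l - 2)/l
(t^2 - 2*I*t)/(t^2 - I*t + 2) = t/(t + I)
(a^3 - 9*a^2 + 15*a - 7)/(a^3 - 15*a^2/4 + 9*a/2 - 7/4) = 4*(a - 7)/(4*a - 7)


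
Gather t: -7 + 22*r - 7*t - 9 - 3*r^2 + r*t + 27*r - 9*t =-3*r^2 + 49*r + t*(r - 16) - 16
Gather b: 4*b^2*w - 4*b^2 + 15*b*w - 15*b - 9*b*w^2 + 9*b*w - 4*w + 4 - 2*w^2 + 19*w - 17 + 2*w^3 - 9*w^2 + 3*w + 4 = b^2*(4*w - 4) + b*(-9*w^2 + 24*w - 15) + 2*w^3 - 11*w^2 + 18*w - 9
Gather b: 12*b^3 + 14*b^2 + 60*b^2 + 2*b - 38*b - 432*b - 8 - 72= 12*b^3 + 74*b^2 - 468*b - 80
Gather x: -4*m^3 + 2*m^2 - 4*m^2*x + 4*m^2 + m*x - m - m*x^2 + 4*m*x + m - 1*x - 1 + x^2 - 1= -4*m^3 + 6*m^2 + x^2*(1 - m) + x*(-4*m^2 + 5*m - 1) - 2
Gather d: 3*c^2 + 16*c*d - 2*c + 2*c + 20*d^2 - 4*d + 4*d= 3*c^2 + 16*c*d + 20*d^2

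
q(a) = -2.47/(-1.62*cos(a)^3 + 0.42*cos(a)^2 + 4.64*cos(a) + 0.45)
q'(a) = -2.47*(-4.86*sin(a)*cos(a)^2 + 0.84*sin(a)*cos(a) + 4.64*sin(a))/(-1.62*cos(a)^3 + 0.42*cos(a)^2 + 4.64*cos(a) + 0.45)^2 = (12.0042*cos(a)^2 - 2.0748*cos(a) - 11.4608)*sin(a)/(-1.62*cos(a)^3 + 0.42*cos(a)^2 + 4.64*cos(a) + 0.45)^2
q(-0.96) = -0.84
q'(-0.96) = 0.82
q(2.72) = 1.12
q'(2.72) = 0.04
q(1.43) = -2.24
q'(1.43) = -9.34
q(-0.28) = -0.64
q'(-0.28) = 0.04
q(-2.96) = 1.14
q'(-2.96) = -0.08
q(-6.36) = -0.64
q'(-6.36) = 0.01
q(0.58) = -0.67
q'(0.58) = -0.19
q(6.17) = -0.64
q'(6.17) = 0.01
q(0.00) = -0.63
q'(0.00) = 0.00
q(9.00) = 1.12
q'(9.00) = 0.03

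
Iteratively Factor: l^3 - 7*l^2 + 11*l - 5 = (l - 1)*(l^2 - 6*l + 5) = (l - 5)*(l - 1)*(l - 1)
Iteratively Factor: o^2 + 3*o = (o + 3)*(o)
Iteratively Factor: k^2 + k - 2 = (k + 2)*(k - 1)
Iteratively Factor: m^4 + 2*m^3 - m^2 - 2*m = (m)*(m^3 + 2*m^2 - m - 2) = m*(m - 1)*(m^2 + 3*m + 2) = m*(m - 1)*(m + 1)*(m + 2)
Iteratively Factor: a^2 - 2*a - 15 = (a + 3)*(a - 5)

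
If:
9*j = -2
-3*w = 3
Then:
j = -2/9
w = -1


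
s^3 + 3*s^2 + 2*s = s*(s + 1)*(s + 2)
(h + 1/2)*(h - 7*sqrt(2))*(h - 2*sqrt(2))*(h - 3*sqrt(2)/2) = h^4 - 21*sqrt(2)*h^3/2 + h^3/2 - 21*sqrt(2)*h^2/4 + 55*h^2 - 42*sqrt(2)*h + 55*h/2 - 21*sqrt(2)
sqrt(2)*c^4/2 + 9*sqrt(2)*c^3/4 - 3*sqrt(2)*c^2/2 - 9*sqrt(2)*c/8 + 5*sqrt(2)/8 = (c - 1/2)*(c + 5)*(c - sqrt(2)/2)*(sqrt(2)*c/2 + 1/2)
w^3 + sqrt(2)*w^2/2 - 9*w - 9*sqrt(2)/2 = (w - 3)*(w + 3)*(w + sqrt(2)/2)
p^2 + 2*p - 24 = (p - 4)*(p + 6)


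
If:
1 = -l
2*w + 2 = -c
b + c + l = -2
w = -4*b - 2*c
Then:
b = 1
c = -2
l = -1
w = 0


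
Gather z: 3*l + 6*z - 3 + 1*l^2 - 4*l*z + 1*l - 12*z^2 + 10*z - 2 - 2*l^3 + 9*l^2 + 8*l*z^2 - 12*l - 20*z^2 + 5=-2*l^3 + 10*l^2 - 8*l + z^2*(8*l - 32) + z*(16 - 4*l)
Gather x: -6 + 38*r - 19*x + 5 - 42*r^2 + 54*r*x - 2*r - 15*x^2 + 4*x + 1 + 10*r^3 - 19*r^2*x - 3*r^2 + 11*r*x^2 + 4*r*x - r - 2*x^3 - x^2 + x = 10*r^3 - 45*r^2 + 35*r - 2*x^3 + x^2*(11*r - 16) + x*(-19*r^2 + 58*r - 14)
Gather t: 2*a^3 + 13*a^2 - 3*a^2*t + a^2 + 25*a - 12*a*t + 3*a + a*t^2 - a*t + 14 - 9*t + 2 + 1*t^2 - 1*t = 2*a^3 + 14*a^2 + 28*a + t^2*(a + 1) + t*(-3*a^2 - 13*a - 10) + 16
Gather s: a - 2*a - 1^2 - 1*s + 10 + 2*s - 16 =-a + s - 7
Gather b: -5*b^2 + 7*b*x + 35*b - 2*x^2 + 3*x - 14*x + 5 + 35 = -5*b^2 + b*(7*x + 35) - 2*x^2 - 11*x + 40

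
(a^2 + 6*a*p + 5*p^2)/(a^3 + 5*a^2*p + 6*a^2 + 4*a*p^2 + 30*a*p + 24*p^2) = (a + 5*p)/(a^2 + 4*a*p + 6*a + 24*p)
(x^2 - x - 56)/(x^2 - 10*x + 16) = (x + 7)/(x - 2)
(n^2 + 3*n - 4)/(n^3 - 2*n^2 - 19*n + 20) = 1/(n - 5)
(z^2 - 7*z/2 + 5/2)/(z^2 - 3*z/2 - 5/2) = (z - 1)/(z + 1)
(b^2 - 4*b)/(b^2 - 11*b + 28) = b/(b - 7)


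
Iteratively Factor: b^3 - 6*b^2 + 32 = (b - 4)*(b^2 - 2*b - 8) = (b - 4)*(b + 2)*(b - 4)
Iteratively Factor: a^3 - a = (a - 1)*(a^2 + a) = (a - 1)*(a + 1)*(a)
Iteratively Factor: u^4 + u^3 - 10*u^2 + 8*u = (u - 2)*(u^3 + 3*u^2 - 4*u) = (u - 2)*(u + 4)*(u^2 - u) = u*(u - 2)*(u + 4)*(u - 1)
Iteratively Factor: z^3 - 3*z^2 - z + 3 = (z - 3)*(z^2 - 1) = (z - 3)*(z - 1)*(z + 1)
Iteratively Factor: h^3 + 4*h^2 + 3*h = (h)*(h^2 + 4*h + 3) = h*(h + 3)*(h + 1)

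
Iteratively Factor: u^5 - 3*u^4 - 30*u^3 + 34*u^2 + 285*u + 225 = (u + 3)*(u^4 - 6*u^3 - 12*u^2 + 70*u + 75) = (u + 1)*(u + 3)*(u^3 - 7*u^2 - 5*u + 75) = (u - 5)*(u + 1)*(u + 3)*(u^2 - 2*u - 15) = (u - 5)^2*(u + 1)*(u + 3)*(u + 3)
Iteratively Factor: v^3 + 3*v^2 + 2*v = (v + 1)*(v^2 + 2*v) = (v + 1)*(v + 2)*(v)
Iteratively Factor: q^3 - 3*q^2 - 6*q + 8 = (q - 4)*(q^2 + q - 2) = (q - 4)*(q + 2)*(q - 1)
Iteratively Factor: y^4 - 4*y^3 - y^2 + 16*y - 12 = (y - 2)*(y^3 - 2*y^2 - 5*y + 6) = (y - 2)*(y + 2)*(y^2 - 4*y + 3) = (y - 3)*(y - 2)*(y + 2)*(y - 1)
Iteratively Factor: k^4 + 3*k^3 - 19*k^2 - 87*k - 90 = (k + 2)*(k^3 + k^2 - 21*k - 45) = (k - 5)*(k + 2)*(k^2 + 6*k + 9) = (k - 5)*(k + 2)*(k + 3)*(k + 3)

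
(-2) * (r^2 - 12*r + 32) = -2*r^2 + 24*r - 64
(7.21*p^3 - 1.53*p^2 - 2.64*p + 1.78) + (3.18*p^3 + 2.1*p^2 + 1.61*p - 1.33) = 10.39*p^3 + 0.57*p^2 - 1.03*p + 0.45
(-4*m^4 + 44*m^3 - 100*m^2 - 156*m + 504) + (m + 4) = -4*m^4 + 44*m^3 - 100*m^2 - 155*m + 508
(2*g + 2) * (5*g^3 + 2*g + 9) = 10*g^4 + 10*g^3 + 4*g^2 + 22*g + 18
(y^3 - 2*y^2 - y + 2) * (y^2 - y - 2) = y^5 - 3*y^4 - y^3 + 7*y^2 - 4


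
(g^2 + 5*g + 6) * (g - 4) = g^3 + g^2 - 14*g - 24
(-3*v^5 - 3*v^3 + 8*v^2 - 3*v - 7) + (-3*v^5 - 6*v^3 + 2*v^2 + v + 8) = -6*v^5 - 9*v^3 + 10*v^2 - 2*v + 1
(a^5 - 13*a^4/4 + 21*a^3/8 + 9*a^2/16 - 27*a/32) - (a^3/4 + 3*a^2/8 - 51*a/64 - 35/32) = a^5 - 13*a^4/4 + 19*a^3/8 + 3*a^2/16 - 3*a/64 + 35/32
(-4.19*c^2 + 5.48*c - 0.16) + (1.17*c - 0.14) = -4.19*c^2 + 6.65*c - 0.3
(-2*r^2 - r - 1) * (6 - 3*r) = 6*r^3 - 9*r^2 - 3*r - 6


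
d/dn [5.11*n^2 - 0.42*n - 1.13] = 10.22*n - 0.42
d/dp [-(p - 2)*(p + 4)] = -2*p - 2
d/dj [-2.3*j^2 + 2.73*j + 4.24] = 2.73 - 4.6*j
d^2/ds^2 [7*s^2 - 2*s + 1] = 14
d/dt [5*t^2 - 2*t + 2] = 10*t - 2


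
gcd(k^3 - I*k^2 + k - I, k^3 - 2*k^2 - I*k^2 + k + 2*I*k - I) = k - I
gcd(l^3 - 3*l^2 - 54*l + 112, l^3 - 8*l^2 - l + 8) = l - 8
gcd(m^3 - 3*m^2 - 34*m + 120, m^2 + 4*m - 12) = m + 6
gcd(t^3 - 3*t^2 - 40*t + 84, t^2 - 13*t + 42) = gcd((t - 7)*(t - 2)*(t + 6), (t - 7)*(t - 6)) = t - 7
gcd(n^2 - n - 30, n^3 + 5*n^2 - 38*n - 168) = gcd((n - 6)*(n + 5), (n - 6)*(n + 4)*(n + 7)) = n - 6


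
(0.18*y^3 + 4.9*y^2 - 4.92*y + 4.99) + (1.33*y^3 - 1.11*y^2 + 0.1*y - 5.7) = 1.51*y^3 + 3.79*y^2 - 4.82*y - 0.71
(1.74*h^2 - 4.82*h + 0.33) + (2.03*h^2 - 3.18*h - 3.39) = 3.77*h^2 - 8.0*h - 3.06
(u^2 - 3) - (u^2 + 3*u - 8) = 5 - 3*u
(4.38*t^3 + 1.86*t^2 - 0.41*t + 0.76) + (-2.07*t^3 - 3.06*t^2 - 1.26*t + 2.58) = 2.31*t^3 - 1.2*t^2 - 1.67*t + 3.34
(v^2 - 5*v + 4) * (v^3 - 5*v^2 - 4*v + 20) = v^5 - 10*v^4 + 25*v^3 + 20*v^2 - 116*v + 80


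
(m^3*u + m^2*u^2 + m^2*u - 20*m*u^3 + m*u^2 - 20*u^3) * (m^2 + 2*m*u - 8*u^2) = m^5*u + 3*m^4*u^2 + m^4*u - 26*m^3*u^3 + 3*m^3*u^2 - 48*m^2*u^4 - 26*m^2*u^3 + 160*m*u^5 - 48*m*u^4 + 160*u^5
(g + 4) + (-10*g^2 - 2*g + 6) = -10*g^2 - g + 10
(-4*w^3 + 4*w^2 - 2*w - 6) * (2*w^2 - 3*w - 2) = -8*w^5 + 20*w^4 - 8*w^3 - 14*w^2 + 22*w + 12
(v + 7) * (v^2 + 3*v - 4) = v^3 + 10*v^2 + 17*v - 28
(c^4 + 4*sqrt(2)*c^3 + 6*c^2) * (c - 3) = c^5 - 3*c^4 + 4*sqrt(2)*c^4 - 12*sqrt(2)*c^3 + 6*c^3 - 18*c^2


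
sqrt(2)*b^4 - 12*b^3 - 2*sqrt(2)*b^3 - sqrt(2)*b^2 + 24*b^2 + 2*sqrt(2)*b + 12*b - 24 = (b - 2)*(b - 1)*(b - 6*sqrt(2))*(sqrt(2)*b + sqrt(2))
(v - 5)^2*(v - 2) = v^3 - 12*v^2 + 45*v - 50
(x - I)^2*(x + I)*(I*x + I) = I*x^4 + x^3 + I*x^3 + x^2 + I*x^2 + x + I*x + 1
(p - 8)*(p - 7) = p^2 - 15*p + 56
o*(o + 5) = o^2 + 5*o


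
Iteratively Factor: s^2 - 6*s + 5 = (s - 5)*(s - 1)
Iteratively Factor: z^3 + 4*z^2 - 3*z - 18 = (z + 3)*(z^2 + z - 6) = (z - 2)*(z + 3)*(z + 3)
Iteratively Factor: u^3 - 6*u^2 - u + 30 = (u + 2)*(u^2 - 8*u + 15) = (u - 5)*(u + 2)*(u - 3)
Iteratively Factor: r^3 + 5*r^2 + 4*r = (r)*(r^2 + 5*r + 4) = r*(r + 4)*(r + 1)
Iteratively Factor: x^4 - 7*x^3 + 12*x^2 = (x)*(x^3 - 7*x^2 + 12*x) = x^2*(x^2 - 7*x + 12) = x^2*(x - 4)*(x - 3)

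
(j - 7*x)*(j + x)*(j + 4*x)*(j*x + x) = j^4*x - 2*j^3*x^2 + j^3*x - 31*j^2*x^3 - 2*j^2*x^2 - 28*j*x^4 - 31*j*x^3 - 28*x^4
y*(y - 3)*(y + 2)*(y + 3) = y^4 + 2*y^3 - 9*y^2 - 18*y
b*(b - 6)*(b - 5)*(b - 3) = b^4 - 14*b^3 + 63*b^2 - 90*b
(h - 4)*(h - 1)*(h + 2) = h^3 - 3*h^2 - 6*h + 8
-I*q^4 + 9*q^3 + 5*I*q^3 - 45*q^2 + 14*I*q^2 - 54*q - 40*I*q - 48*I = (q - 6)*(q + I)*(q + 8*I)*(-I*q - I)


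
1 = 1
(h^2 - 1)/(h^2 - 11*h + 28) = (h^2 - 1)/(h^2 - 11*h + 28)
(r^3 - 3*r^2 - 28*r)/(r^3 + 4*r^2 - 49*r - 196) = r/(r + 7)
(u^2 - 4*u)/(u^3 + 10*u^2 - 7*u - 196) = u/(u^2 + 14*u + 49)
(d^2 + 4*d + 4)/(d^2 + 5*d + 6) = (d + 2)/(d + 3)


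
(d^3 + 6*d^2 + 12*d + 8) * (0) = 0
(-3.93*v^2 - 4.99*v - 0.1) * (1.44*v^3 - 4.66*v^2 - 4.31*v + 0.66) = -5.6592*v^5 + 11.1282*v^4 + 40.0477*v^3 + 19.3791*v^2 - 2.8624*v - 0.066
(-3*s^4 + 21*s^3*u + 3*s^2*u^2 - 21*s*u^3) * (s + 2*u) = -3*s^5 + 15*s^4*u + 45*s^3*u^2 - 15*s^2*u^3 - 42*s*u^4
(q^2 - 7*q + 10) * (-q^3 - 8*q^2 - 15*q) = -q^5 - q^4 + 31*q^3 + 25*q^2 - 150*q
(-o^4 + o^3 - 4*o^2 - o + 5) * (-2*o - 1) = 2*o^5 - o^4 + 7*o^3 + 6*o^2 - 9*o - 5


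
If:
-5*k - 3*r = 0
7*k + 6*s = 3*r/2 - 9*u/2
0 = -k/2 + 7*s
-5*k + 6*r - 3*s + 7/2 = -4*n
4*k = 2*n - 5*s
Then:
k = 7/13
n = 61/52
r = -35/39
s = 1/26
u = -139/117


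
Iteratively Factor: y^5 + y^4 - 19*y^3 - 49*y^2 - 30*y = (y)*(y^4 + y^3 - 19*y^2 - 49*y - 30) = y*(y + 3)*(y^3 - 2*y^2 - 13*y - 10) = y*(y + 2)*(y + 3)*(y^2 - 4*y - 5) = y*(y + 1)*(y + 2)*(y + 3)*(y - 5)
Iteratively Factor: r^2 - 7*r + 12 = (r - 3)*(r - 4)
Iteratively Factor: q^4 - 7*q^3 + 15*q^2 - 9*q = (q)*(q^3 - 7*q^2 + 15*q - 9) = q*(q - 3)*(q^2 - 4*q + 3) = q*(q - 3)*(q - 1)*(q - 3)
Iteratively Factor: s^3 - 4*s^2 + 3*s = (s - 1)*(s^2 - 3*s) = s*(s - 1)*(s - 3)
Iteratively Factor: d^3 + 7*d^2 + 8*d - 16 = (d + 4)*(d^2 + 3*d - 4) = (d + 4)^2*(d - 1)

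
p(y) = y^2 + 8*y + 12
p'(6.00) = 20.00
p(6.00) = 96.00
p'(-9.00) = -10.00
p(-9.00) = 21.00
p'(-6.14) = -4.28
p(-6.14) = 0.58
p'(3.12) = 14.24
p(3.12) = 46.69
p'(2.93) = 13.86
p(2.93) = 44.02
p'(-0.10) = 7.80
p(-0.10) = 11.21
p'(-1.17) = 5.66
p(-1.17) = 4.01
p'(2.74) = 13.48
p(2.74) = 41.43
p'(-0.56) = 6.88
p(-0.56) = 7.83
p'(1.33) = 10.66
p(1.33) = 24.41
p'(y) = 2*y + 8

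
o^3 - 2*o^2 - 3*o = o*(o - 3)*(o + 1)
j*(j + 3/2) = j^2 + 3*j/2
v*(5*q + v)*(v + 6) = 5*q*v^2 + 30*q*v + v^3 + 6*v^2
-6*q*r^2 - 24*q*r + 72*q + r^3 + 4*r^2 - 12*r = (-6*q + r)*(r - 2)*(r + 6)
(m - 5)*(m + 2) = m^2 - 3*m - 10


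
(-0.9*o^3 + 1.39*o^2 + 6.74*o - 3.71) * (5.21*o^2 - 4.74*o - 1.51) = -4.689*o^5 + 11.5079*o^4 + 29.8858*o^3 - 53.3756*o^2 + 7.408*o + 5.6021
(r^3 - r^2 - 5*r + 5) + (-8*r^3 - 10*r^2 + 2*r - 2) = -7*r^3 - 11*r^2 - 3*r + 3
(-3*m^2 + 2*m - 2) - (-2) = -3*m^2 + 2*m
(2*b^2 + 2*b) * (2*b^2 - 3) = 4*b^4 + 4*b^3 - 6*b^2 - 6*b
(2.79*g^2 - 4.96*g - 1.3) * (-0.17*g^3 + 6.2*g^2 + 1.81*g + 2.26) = -0.4743*g^5 + 18.1412*g^4 - 25.4811*g^3 - 10.7322*g^2 - 13.5626*g - 2.938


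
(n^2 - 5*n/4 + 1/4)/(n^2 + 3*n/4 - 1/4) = (n - 1)/(n + 1)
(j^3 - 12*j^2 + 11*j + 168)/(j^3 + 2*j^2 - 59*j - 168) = (j - 7)/(j + 7)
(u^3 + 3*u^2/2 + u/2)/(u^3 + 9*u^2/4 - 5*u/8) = 4*(2*u^2 + 3*u + 1)/(8*u^2 + 18*u - 5)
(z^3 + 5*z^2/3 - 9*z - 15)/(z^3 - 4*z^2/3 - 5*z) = (z + 3)/z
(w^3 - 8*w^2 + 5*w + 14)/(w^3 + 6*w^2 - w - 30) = (w^2 - 6*w - 7)/(w^2 + 8*w + 15)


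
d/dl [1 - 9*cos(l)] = 9*sin(l)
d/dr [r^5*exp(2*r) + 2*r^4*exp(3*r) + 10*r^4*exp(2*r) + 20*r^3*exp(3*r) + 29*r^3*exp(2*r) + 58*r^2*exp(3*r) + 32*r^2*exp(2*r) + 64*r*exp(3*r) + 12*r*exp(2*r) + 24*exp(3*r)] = (2*r^5 + 6*r^4*exp(r) + 25*r^4 + 68*r^3*exp(r) + 98*r^3 + 234*r^2*exp(r) + 151*r^2 + 308*r*exp(r) + 88*r + 136*exp(r) + 12)*exp(2*r)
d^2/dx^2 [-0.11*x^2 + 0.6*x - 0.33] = -0.220000000000000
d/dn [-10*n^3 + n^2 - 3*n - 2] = -30*n^2 + 2*n - 3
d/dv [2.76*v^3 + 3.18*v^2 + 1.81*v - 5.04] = 8.28*v^2 + 6.36*v + 1.81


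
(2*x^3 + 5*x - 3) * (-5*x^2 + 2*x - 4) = -10*x^5 + 4*x^4 - 33*x^3 + 25*x^2 - 26*x + 12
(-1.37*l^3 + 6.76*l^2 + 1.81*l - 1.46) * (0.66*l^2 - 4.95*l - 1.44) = -0.9042*l^5 + 11.2431*l^4 - 30.2946*l^3 - 19.6575*l^2 + 4.6206*l + 2.1024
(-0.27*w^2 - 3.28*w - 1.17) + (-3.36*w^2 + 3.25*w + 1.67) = -3.63*w^2 - 0.0299999999999998*w + 0.5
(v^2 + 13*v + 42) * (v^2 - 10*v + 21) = v^4 + 3*v^3 - 67*v^2 - 147*v + 882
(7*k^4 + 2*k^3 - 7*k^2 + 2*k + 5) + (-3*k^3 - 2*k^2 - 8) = 7*k^4 - k^3 - 9*k^2 + 2*k - 3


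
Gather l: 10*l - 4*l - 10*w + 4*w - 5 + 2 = 6*l - 6*w - 3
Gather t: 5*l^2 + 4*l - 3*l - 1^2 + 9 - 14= 5*l^2 + l - 6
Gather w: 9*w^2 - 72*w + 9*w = 9*w^2 - 63*w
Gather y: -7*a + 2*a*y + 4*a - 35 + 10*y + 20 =-3*a + y*(2*a + 10) - 15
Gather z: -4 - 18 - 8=-30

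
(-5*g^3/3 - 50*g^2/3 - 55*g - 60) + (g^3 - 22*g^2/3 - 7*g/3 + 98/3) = -2*g^3/3 - 24*g^2 - 172*g/3 - 82/3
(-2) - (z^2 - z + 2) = -z^2 + z - 4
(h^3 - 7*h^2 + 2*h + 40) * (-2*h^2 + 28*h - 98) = -2*h^5 + 42*h^4 - 298*h^3 + 662*h^2 + 924*h - 3920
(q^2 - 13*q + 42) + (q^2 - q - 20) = 2*q^2 - 14*q + 22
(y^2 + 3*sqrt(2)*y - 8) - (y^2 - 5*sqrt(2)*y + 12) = 8*sqrt(2)*y - 20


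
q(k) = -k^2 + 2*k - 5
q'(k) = 2 - 2*k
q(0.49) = -4.26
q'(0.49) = 1.02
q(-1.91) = -12.47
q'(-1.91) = 5.82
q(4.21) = -14.30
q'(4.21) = -6.42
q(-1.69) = -11.24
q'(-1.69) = 5.38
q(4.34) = -15.16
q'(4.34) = -6.68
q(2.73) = -6.99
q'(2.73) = -3.46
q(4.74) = -17.99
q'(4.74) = -7.48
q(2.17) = -5.37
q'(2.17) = -2.34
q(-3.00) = -20.00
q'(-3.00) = 8.00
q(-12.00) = -173.00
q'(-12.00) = 26.00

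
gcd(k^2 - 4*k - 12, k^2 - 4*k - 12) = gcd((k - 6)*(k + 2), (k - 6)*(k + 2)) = k^2 - 4*k - 12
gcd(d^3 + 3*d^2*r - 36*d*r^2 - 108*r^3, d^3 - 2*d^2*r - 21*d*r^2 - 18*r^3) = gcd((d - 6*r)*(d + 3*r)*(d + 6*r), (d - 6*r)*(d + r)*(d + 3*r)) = -d^2 + 3*d*r + 18*r^2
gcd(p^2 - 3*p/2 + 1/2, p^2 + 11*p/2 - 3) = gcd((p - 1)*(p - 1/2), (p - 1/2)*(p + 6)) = p - 1/2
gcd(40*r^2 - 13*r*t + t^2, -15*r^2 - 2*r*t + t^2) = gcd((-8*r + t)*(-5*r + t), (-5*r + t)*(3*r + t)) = 5*r - t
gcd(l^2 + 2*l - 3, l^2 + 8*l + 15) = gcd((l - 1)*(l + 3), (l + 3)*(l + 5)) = l + 3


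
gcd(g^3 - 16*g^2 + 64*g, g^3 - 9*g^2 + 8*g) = g^2 - 8*g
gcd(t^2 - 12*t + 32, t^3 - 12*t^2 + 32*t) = t^2 - 12*t + 32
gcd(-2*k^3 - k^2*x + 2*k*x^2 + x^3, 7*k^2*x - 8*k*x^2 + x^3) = -k + x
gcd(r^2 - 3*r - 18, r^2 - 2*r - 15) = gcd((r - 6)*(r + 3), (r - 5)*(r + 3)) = r + 3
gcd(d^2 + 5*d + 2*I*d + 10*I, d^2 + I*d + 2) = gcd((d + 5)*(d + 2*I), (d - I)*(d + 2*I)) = d + 2*I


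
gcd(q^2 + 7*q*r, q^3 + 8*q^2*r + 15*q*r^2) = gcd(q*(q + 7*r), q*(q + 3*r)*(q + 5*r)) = q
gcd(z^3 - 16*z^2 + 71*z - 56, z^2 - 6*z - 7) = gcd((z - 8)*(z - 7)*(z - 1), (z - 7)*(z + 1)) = z - 7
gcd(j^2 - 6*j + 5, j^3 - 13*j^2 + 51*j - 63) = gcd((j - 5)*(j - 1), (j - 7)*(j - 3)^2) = 1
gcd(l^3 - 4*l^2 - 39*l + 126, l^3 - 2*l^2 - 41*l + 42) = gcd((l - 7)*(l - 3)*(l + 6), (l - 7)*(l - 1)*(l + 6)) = l^2 - l - 42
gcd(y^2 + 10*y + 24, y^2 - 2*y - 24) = y + 4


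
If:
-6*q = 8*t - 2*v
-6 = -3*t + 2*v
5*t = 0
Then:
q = -1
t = 0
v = -3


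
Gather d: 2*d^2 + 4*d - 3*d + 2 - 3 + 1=2*d^2 + d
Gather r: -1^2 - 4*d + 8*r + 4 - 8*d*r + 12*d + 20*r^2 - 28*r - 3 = 8*d + 20*r^2 + r*(-8*d - 20)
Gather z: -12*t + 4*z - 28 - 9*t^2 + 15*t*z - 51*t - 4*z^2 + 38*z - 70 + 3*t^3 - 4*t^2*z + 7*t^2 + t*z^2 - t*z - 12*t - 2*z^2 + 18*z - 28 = 3*t^3 - 2*t^2 - 75*t + z^2*(t - 6) + z*(-4*t^2 + 14*t + 60) - 126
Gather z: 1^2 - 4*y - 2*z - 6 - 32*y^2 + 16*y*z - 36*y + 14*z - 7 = -32*y^2 - 40*y + z*(16*y + 12) - 12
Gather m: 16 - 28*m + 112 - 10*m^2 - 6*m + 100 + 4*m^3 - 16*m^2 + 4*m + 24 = 4*m^3 - 26*m^2 - 30*m + 252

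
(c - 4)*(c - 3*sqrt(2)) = c^2 - 3*sqrt(2)*c - 4*c + 12*sqrt(2)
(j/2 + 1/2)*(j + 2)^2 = j^3/2 + 5*j^2/2 + 4*j + 2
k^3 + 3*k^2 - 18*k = k*(k - 3)*(k + 6)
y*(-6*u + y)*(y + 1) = -6*u*y^2 - 6*u*y + y^3 + y^2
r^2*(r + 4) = r^3 + 4*r^2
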